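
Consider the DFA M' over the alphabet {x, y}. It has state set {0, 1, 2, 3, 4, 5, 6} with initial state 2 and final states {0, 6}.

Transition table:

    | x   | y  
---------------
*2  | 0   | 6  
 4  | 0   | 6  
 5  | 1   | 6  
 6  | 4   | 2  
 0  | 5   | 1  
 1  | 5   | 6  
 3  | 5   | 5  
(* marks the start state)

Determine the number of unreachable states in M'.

No path from 2 leads to 3; the other 6 states are all reachable.

1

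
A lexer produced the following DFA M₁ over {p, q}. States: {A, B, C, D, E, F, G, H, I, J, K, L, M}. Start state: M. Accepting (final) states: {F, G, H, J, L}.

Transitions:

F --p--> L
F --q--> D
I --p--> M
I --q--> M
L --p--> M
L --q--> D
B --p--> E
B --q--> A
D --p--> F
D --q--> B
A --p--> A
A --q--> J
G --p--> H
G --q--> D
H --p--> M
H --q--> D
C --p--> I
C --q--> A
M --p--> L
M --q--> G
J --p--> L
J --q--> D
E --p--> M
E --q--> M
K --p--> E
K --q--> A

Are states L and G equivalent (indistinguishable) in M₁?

No

States {C,I,K} cannot be reached from the start state, so discard them.
Initial partition by acceptance: {F,G,H,J,L} | {A,B,D,E,M}.
On input p, block {F,G,H,J,L} splits into {F,G,J} and {H,L}.
Refine {A,B,D,E,M} on symbol p: members go to different blocks, giving {A,B,E} and {D} and {M}.
On input p, block {A,B,E} splits into {A,B} and {E}.
On input p, block {A,B} splits into {A} and {B}.
The partition is now stable with 7 blocks: {F,G,J} | {A} | {H,L} | {D} | {M} | {E} | {B}.
L and G end up in different blocks, so they are distinguishable. For instance, the string 'p' is accepted from only G.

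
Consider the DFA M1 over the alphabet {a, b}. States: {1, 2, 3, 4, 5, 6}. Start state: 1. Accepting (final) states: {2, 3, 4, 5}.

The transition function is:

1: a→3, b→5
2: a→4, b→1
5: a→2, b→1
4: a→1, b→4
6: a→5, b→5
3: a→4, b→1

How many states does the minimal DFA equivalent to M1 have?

First remove the unreachable states {6}; 5 states remain.
Initial partition by acceptance: {2,3,4,5} | {1}.
Split {2,3,4,5} by δ(·,a) → {2,3,5} and {4}.
Split {2,3,5} by δ(·,a) → {2,3} and {5}.
No further refinement is possible. Final partition (4 blocks): {2,3} | {1} | {4} | {5}.

4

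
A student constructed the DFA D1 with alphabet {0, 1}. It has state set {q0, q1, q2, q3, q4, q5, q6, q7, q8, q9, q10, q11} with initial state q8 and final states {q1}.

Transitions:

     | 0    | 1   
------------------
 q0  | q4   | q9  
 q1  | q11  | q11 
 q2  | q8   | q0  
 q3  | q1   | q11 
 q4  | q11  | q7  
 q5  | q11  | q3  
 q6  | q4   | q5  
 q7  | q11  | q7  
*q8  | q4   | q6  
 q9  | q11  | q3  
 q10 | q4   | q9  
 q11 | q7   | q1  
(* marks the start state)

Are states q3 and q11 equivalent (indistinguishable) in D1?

First remove the unreachable states {q0,q2,q9,q10}; 8 states remain.
Initial partition by acceptance: {q1} | {q3,q4,q5,q6,q7,q8,q11}.
Refine {q3,q4,q5,q6,q7,q8,q11} on symbol 0: members go to different blocks, giving {q4,q5,q6,q7,q8,q11} and {q3}.
On input 1, block {q4,q5,q6,q7,q8,q11} splits into {q4,q6,q7,q8} and {q5} and {q11}.
Refine {q4,q6,q7,q8} on symbol 0: members go to different blocks, giving {q4,q7} and {q6,q8}.
Refine {q6,q8} on symbol 1: members go to different blocks, giving {q6} and {q8}.
No further refinement is possible. Final partition (7 blocks): {q1} | {q4,q7} | {q3} | {q5} | {q11} | {q6} | {q8}.
q3 and q11 end up in different blocks, so they are distinguishable. For instance, the string '0' is accepted from only q3.

No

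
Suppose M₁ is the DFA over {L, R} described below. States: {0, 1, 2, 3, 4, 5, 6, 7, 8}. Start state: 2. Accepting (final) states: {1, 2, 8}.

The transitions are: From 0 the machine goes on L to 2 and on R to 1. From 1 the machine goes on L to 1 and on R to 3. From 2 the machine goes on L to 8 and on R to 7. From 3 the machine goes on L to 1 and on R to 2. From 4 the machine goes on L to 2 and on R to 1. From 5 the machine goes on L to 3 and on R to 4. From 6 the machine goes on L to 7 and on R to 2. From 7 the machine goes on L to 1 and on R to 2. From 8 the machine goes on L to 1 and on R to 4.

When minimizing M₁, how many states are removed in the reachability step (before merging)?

Starting at 2 and following transitions, the reachable set is {1, 2, 3, 4, 7, 8}. That leaves 0, 5, 6 unreachable — 3 in total.

3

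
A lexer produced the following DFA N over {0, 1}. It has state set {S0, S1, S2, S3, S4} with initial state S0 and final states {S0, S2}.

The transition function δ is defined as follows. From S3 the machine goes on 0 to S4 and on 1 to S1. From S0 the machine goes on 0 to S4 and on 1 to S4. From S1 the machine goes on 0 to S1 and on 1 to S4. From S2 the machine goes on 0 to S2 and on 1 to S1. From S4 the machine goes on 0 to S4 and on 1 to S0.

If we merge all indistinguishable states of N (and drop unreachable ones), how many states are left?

States {S1,S2,S3} cannot be reached from the start state, so discard them.
Start with accepting vs non-accepting: {S0} | {S4}.
The partition is now stable with 2 blocks: {S0} | {S4}.

2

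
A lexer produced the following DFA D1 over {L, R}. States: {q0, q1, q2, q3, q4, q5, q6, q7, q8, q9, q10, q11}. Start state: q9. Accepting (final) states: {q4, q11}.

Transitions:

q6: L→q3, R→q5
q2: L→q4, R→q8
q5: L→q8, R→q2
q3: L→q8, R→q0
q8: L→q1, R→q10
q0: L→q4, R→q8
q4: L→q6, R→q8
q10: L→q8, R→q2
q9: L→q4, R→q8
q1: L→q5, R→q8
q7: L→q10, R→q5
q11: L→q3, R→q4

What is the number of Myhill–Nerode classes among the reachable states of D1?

Reachable states from the start: {q0,q1,q2,q3,q4,q5,q6,q8,q9,q10}. Unreachable: {q7,q11} — drop them.
Initial partition by acceptance: {q4} | {q0,q1,q2,q3,q5,q6,q8,q9,q10}.
Refine {q0,q1,q2,q3,q5,q6,q8,q9,q10} on symbol L: members go to different blocks, giving {q1,q3,q5,q6,q8,q10} and {q0,q2,q9}.
On input R, block {q1,q3,q5,q6,q8,q10} splits into {q1,q6,q8} and {q3,q5,q10}.
Refine {q1,q6,q8} on symbol L: members go to different blocks, giving {q1,q6} and {q8}.
On input R, block {q1,q6} splits into {q1} and {q6}.
The partition is now stable with 6 blocks: {q4} | {q1} | {q0,q2,q9} | {q3,q5,q10} | {q8} | {q6}.

6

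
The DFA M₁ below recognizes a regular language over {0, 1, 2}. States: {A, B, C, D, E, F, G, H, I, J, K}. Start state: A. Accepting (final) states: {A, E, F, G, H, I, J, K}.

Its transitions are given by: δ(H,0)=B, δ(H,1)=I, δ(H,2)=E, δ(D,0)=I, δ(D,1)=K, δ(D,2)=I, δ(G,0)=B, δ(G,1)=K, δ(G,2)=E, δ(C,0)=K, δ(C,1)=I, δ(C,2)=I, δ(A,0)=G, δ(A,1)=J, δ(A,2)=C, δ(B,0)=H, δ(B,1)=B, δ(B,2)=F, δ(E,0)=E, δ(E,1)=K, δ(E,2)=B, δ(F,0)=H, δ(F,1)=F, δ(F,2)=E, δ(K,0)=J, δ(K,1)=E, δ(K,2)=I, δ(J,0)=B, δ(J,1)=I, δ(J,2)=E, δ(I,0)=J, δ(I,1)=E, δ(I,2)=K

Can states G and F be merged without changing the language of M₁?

Reachable states from the start: {A,B,C,E,F,G,H,I,J,K}. Unreachable: {D} — drop them.
Start with accepting vs non-accepting: {A,E,F,G,H,I,J,K} | {B,C}.
Split {A,E,F,G,H,I,J,K} by δ(·,0) → {A,E,F,I,K} and {G,H,J}.
On input 0, block {A,E,F,I,K} splits into {A,F,I,K} and {E}.
On input 1, block {A,F,I,K} splits into {I,K} and {A} and {F}.
Split {B,C} by δ(·,0) → {B} and {C}.
The partition is now stable with 7 blocks: {I,K} | {B} | {G,H,J} | {E} | {A} | {F} | {C}.
G and F end up in different blocks, so they are distinguishable. For instance, the string '0' is accepted from only F.

No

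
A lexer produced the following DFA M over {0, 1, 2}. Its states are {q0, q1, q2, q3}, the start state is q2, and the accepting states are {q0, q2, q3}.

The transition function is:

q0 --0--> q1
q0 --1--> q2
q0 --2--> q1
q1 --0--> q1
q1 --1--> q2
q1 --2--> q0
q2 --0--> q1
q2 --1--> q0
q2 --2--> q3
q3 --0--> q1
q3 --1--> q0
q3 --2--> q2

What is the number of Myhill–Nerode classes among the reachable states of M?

3

P0 = {q0,q2,q3} | {q1}.
Refine {q0,q2,q3} on symbol 2: members go to different blocks, giving {q2,q3} and {q0}.
The partition is now stable with 3 blocks: {q2,q3} | {q1} | {q0}.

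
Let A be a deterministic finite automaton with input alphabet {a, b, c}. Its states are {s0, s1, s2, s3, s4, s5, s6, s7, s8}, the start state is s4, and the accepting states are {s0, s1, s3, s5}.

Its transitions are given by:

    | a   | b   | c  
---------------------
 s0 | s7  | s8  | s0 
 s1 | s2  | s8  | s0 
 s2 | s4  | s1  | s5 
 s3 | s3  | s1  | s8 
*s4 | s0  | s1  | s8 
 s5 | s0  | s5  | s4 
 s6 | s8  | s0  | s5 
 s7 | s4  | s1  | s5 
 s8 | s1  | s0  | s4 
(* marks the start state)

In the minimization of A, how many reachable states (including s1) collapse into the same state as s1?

States {s3,s6} cannot be reached from the start state, so discard them.
P0 = {s0,s1,s5} | {s2,s4,s7,s8}.
Refine {s0,s1,s5} on symbol a: members go to different blocks, giving {s0,s1} and {s5}.
On input a, block {s2,s4,s7,s8} splits into {s2,s7} and {s4,s8}.
The partition is now stable with 4 blocks: {s0,s1} | {s2,s7} | {s5} | {s4,s8}.
State s1 belongs to the block {s0,s1}, which has 2 states.

2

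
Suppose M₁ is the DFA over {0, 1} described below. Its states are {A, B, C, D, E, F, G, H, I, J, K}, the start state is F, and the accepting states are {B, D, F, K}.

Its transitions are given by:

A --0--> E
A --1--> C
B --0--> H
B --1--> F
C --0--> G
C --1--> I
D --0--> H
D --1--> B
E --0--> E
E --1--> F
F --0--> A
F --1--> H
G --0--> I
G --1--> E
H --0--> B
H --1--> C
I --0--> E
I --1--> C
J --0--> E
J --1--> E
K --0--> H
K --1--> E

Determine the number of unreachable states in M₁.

No path from F leads to D, J, K; the other 8 states are all reachable.

3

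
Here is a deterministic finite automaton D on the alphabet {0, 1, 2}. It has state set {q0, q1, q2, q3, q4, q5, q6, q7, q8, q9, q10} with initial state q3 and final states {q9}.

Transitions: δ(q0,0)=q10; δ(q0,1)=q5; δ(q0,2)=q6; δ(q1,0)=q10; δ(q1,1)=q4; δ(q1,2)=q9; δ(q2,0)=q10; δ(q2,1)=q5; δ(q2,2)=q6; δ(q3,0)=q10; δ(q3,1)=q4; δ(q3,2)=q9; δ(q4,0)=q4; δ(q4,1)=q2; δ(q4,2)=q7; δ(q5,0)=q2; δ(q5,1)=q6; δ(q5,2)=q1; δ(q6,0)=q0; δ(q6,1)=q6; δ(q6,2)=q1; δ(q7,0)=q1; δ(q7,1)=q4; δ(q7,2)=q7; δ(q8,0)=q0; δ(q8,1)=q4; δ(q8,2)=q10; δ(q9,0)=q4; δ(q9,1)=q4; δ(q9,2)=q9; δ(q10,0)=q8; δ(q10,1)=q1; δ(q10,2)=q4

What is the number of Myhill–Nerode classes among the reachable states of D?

8

Start with accepting vs non-accepting: {q9} | {q0,q1,q2,q3,q4,q5,q6,q7,q8,q10}.
On input 2, block {q0,q1,q2,q3,q4,q5,q6,q7,q8,q10} splits into {q0,q2,q4,q5,q6,q7,q8,q10} and {q1,q3}.
On input 0, block {q0,q2,q4,q5,q6,q7,q8,q10} splits into {q0,q2,q4,q5,q6,q8,q10} and {q7}.
Split {q0,q2,q4,q5,q6,q8,q10} by δ(·,1) → {q0,q2,q4,q5,q6,q8} and {q10}.
Refine {q0,q2,q4,q5,q6,q8} on symbol 0: members go to different blocks, giving {q4,q5,q6,q8} and {q0,q2}.
On input 0, block {q4,q5,q6,q8} splits into {q5,q6,q8} and {q4}.
Split {q5,q6,q8} by δ(·,1) → {q5,q6} and {q8}.
No further refinement is possible. Final partition (8 blocks): {q9} | {q5,q6} | {q1,q3} | {q7} | {q10} | {q0,q2} | {q4} | {q8}.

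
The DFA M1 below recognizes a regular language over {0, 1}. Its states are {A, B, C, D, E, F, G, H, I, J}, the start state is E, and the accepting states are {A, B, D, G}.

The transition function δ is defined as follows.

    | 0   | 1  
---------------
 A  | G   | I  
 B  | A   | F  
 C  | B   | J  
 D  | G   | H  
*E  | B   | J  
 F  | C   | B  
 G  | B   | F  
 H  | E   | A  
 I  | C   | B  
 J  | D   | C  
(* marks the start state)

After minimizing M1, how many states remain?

3

Every state is reachable, so we keep all 10.
Start with accepting vs non-accepting: {A,B,D,G} | {C,E,F,H,I,J}.
Split {C,E,F,H,I,J} by δ(·,0) → {C,E,J} and {F,H,I}.
Stable partition: {A,B,D,G} | {C,E,J} | {F,H,I} — 3 equivalence classes.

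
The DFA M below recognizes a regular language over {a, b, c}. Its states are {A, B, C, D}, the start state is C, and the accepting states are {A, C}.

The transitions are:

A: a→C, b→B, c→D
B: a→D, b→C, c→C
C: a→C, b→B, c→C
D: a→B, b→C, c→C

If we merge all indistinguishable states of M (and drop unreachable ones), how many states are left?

Reachable states from the start: {B,C,D}. Unreachable: {A} — drop them.
Start with accepting vs non-accepting: {C} | {B,D}.
The partition is now stable with 2 blocks: {C} | {B,D}.

2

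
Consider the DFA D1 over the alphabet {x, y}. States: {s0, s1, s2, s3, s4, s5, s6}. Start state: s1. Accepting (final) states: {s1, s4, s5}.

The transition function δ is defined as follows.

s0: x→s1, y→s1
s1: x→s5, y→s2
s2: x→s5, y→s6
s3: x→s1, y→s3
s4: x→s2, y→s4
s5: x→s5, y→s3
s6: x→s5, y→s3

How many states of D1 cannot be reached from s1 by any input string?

2

BFS from s1 reaches {s1, s2, s3, s5, s6}; the 2 state(s) s0, s4 are never visited.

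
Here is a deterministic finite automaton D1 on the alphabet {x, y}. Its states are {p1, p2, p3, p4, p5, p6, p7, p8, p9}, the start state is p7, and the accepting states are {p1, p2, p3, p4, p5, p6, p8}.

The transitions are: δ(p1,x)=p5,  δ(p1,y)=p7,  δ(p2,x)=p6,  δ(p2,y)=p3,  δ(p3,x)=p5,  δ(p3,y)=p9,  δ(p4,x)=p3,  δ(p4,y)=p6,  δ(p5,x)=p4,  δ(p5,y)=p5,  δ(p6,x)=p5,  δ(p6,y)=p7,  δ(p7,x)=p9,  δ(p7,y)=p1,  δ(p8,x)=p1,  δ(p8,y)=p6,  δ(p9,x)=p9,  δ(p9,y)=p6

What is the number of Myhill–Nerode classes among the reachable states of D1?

4

States {p2,p8} cannot be reached from the start state, so discard them.
Initial partition by acceptance: {p1,p3,p4,p5,p6} | {p7,p9}.
On input y, block {p1,p3,p4,p5,p6} splits into {p1,p3,p6} and {p4,p5}.
On input x, block {p4,p5} splits into {p4} and {p5}.
No further refinement is possible. Final partition (4 blocks): {p1,p3,p6} | {p7,p9} | {p4} | {p5}.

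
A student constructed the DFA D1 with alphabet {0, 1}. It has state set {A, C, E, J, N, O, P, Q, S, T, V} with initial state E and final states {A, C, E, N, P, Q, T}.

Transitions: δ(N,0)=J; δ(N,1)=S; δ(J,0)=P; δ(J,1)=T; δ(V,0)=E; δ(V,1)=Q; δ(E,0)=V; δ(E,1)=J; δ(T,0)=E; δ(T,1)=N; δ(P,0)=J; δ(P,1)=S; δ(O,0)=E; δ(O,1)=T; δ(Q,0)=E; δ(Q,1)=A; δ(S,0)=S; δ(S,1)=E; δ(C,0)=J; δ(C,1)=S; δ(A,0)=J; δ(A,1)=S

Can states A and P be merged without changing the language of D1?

States {C,O} cannot be reached from the start state, so discard them.
Start with accepting vs non-accepting: {A,E,N,P,Q,T} | {J,S,V}.
On input 0, block {A,E,N,P,Q,T} splits into {A,E,N,P} and {Q,T}.
Refine {J,S,V} on symbol 0: members go to different blocks, giving {J,V} and {S}.
Refine {A,E,N,P} on symbol 1: members go to different blocks, giving {A,N,P} and {E}.
Refine {J,V} on symbol 0: members go to different blocks, giving {V} and {J}.
The partition is now stable with 6 blocks: {A,N,P} | {V} | {Q,T} | {S} | {E} | {J}.
A and P lie in the same block of the stable partition, so they are equivalent — no string distinguishes them.

Yes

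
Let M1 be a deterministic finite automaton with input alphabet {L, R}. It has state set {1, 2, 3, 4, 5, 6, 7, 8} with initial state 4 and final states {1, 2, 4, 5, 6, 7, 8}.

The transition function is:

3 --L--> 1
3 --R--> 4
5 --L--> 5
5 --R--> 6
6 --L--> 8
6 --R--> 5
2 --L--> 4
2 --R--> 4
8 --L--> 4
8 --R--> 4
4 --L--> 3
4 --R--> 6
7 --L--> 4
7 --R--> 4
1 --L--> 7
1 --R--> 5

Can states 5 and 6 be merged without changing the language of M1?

Reachable states from the start: {1,3,4,5,6,7,8}. Unreachable: {2} — drop them.
Start with accepting vs non-accepting: {1,4,5,6,7,8} | {3}.
On input L, block {1,4,5,6,7,8} splits into {1,5,6,7,8} and {4}.
Split {1,5,6,7,8} by δ(·,L) → {1,5,6} and {7,8}.
On input L, block {1,5,6} splits into {1,6} and {5}.
Stable partition: {1,6} | {3} | {4} | {7,8} | {5} — 5 equivalence classes.
5 and 6 end up in different blocks, so they are distinguishable. For instance, the string 'LLL' is accepted from only 5.

No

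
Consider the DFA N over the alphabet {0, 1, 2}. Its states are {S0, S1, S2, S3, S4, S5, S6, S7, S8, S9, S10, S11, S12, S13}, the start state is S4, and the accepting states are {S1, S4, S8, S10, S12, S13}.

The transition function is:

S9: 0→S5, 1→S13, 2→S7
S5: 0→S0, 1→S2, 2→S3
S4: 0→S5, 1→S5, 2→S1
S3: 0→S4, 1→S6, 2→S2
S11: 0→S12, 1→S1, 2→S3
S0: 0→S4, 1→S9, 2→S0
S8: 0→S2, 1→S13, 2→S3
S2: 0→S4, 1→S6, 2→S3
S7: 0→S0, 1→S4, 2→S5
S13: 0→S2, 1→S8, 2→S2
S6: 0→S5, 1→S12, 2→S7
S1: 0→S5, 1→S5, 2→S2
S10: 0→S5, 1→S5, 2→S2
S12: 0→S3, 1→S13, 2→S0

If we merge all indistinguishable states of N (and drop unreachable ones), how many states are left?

Reachable states from the start: {S0,S1,S2,S3,S4,S5,S6,S7,S8,S9,S12,S13}. Unreachable: {S10,S11} — drop them.
Start with accepting vs non-accepting: {S1,S4,S8,S12,S13} | {S0,S2,S3,S5,S6,S7,S9}.
On input 1, block {S1,S4,S8,S12,S13} splits into {S8,S12,S13} and {S1,S4}.
Split {S0,S2,S3,S5,S6,S7,S9} by δ(·,0) → {S5,S6,S7,S9} and {S0,S2,S3}.
Refine {S5,S6,S7,S9} on symbol 0: members go to different blocks, giving {S5,S7} and {S6,S9}.
Split {S5,S7} by δ(·,1) → {S5} and {S7}.
On input 2, block {S1,S4} splits into {S1} and {S4}.
No further refinement is possible. Final partition (7 blocks): {S8,S12,S13} | {S5} | {S1} | {S0,S2,S3} | {S6,S9} | {S7} | {S4}.

7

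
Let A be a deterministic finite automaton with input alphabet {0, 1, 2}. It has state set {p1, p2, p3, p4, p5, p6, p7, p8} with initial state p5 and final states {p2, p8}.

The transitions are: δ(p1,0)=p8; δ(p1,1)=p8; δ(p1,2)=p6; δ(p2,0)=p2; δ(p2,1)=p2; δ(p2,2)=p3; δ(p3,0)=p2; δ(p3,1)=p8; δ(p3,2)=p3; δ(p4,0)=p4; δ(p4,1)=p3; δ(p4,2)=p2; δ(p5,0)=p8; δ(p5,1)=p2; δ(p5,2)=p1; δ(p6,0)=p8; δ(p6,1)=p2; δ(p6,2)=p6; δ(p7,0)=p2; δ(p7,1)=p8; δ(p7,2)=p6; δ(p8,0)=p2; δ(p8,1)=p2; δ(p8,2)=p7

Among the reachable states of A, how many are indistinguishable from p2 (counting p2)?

2

Reachable states from the start: {p1,p2,p3,p5,p6,p7,p8}. Unreachable: {p4} — drop them.
Start with accepting vs non-accepting: {p2,p8} | {p1,p3,p5,p6,p7}.
The partition is now stable with 2 blocks: {p2,p8} | {p1,p3,p5,p6,p7}.
State p2 belongs to the block {p2,p8}, which has 2 states.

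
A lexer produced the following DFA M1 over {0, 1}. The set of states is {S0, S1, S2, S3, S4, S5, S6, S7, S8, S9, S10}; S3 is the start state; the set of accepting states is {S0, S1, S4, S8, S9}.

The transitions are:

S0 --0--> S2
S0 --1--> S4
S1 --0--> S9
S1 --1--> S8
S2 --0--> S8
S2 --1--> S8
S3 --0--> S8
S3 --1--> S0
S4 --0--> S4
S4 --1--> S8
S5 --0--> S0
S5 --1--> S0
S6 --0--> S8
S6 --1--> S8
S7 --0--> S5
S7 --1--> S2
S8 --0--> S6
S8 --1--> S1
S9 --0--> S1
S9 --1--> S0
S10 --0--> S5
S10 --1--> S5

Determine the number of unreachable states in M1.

Starting at S3 and following transitions, the reachable set is {S0, S1, S2, S3, S4, S6, S8, S9}. That leaves S5, S7, S10 unreachable — 3 in total.

3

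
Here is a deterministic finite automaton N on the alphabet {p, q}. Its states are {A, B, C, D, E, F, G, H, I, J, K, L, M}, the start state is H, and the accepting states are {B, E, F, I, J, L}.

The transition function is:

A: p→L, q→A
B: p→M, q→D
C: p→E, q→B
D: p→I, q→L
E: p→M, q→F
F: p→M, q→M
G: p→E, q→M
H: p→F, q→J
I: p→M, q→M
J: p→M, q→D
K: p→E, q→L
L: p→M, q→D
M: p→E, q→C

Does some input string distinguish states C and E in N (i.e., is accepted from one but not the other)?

First remove the unreachable states {A,G,K}; 10 states remain.
P0 = {B,E,F,I,J,L} | {C,D,H,M}.
Refine {B,E,F,I,J,L} on symbol q: members go to different blocks, giving {B,F,I,J,L} and {E}.
Split {C,D,H,M} by δ(·,p) → {C,M} and {D,H}.
Refine {B,F,I,J,L} on symbol q: members go to different blocks, giving {B,J,L} and {F,I}.
Refine {C,M} on symbol q: members go to different blocks, giving {C} and {M}.
No further refinement is possible. Final partition (6 blocks): {B,J,L} | {C} | {E} | {D,H} | {F,I} | {M}.
C and E end up in different blocks, so they are distinguishable. For instance, the string 'ε' is accepted from only E.

Yes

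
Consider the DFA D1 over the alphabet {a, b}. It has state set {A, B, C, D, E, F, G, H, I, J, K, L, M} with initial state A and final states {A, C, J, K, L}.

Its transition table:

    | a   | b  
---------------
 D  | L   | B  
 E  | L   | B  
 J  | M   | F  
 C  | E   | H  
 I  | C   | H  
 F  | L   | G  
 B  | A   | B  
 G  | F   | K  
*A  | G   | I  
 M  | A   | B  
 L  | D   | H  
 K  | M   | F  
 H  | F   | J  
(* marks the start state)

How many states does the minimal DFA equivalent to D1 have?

Every state is reachable, so we keep all 13.
P0 = {A,C,J,K,L} | {B,D,E,F,G,H,I,M}.
Refine {B,D,E,F,G,H,I,M} on symbol a: members go to different blocks, giving {B,D,E,F,I,M} and {G,H}.
Split {A,C,J,K,L} by δ(·,a) → {C,J,K,L} and {A}.
On input b, block {C,J,K,L} splits into {C,L} and {J,K}.
Refine {B,D,E,F,I,M} on symbol a: members go to different blocks, giving {D,E,F,I} and {B,M}.
On input b, block {D,E,F,I} splits into {D,E} and {F,I}.
The partition is now stable with 7 blocks: {C,L} | {D,E} | {G,H} | {A} | {J,K} | {B,M} | {F,I}.

7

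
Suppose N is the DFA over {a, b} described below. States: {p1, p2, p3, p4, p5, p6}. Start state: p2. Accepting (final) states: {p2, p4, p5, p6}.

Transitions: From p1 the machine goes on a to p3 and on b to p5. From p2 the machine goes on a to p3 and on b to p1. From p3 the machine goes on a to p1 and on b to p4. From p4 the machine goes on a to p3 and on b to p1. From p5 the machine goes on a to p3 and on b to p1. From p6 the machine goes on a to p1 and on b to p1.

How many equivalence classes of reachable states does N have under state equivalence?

2

First remove the unreachable states {p6}; 5 states remain.
Initial partition by acceptance: {p2,p4,p5} | {p1,p3}.
Stable partition: {p2,p4,p5} | {p1,p3} — 2 equivalence classes.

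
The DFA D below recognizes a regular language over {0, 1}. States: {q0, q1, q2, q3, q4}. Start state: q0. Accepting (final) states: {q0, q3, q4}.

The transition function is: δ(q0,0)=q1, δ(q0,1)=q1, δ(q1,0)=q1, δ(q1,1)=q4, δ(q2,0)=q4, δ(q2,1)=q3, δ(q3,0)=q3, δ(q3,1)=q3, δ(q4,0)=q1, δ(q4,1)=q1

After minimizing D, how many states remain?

First remove the unreachable states {q2,q3}; 3 states remain.
P0 = {q0,q4} | {q1}.
No further refinement is possible. Final partition (2 blocks): {q0,q4} | {q1}.

2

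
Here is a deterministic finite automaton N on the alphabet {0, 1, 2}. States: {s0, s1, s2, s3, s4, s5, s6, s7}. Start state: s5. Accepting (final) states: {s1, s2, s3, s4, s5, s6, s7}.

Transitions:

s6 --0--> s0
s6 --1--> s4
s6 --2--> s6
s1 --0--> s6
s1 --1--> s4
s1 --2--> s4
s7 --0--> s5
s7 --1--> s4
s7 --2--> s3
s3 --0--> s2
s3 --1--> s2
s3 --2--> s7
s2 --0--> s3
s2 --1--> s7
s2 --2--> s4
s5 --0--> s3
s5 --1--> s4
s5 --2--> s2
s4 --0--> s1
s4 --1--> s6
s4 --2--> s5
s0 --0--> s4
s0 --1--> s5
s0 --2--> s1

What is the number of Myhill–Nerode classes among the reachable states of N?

All states are reachable from the start state.
P0 = {s1,s2,s3,s4,s5,s6,s7} | {s0}.
On input 0, block {s1,s2,s3,s4,s5,s6,s7} splits into {s1,s2,s3,s4,s5,s7} and {s6}.
Refine {s1,s2,s3,s4,s5,s7} on symbol 0: members go to different blocks, giving {s2,s3,s4,s5,s7} and {s1}.
On input 0, block {s2,s3,s4,s5,s7} splits into {s2,s3,s5,s7} and {s4}.
Refine {s2,s3,s5,s7} on symbol 1: members go to different blocks, giving {s2,s3} and {s5,s7}.
Refine {s2,s3} on symbol 1: members go to different blocks, giving {s2} and {s3}.
Refine {s5,s7} on symbol 0: members go to different blocks, giving {s5} and {s7}.
No further refinement is possible. Final partition (8 blocks): {s2} | {s0} | {s6} | {s1} | {s4} | {s5} | {s3} | {s7}.

8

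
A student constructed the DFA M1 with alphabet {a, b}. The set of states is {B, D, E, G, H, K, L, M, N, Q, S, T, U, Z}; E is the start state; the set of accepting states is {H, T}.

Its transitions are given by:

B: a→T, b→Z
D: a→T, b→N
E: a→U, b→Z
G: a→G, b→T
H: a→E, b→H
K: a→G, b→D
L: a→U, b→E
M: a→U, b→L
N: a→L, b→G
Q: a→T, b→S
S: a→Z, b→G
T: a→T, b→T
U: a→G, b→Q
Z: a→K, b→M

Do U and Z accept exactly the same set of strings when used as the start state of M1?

No

Reachable states from the start: {D,E,G,K,L,M,N,Q,S,T,U,Z}. Unreachable: {B,H} — drop them.
P0 = {T} | {D,E,G,K,L,M,N,Q,S,U,Z}.
Refine {D,E,G,K,L,M,N,Q,S,U,Z} on symbol a: members go to different blocks, giving {E,G,K,L,M,N,S,U,Z} and {D,Q}.
Split {E,G,K,L,M,N,S,U,Z} by δ(·,b) → {E,L,M,N,S,Z} and {K,U} and {G}.
Split {E,L,M,N,S,Z} by δ(·,a) → {E,L,M,Z} and {N,S}.
No further refinement is possible. Final partition (6 blocks): {T} | {E,L,M,Z} | {D,Q} | {K,U} | {G} | {N,S}.
U and Z end up in different blocks, so they are distinguishable. For instance, the string 'ab' is accepted from only U.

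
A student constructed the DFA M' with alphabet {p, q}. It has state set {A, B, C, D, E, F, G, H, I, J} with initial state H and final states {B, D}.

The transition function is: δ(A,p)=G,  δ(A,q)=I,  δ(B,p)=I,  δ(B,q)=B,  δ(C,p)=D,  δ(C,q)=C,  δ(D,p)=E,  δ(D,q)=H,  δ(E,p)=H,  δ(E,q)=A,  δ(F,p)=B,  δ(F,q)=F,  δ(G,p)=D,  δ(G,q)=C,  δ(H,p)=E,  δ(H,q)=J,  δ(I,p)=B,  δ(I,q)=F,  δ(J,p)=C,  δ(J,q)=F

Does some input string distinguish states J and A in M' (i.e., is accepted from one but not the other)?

Every state is reachable, so we keep all 10.
P0 = {B,D} | {A,C,E,F,G,H,I,J}.
Split {B,D} by δ(·,q) → {B} and {D}.
Split {A,C,E,F,G,H,I,J} by δ(·,p) → {A,E,H,J} and {C,G} and {F,I}.
Split {A,E,H,J} by δ(·,p) → {A,J} and {E,H}.
Stable partition: {B} | {A,J} | {D} | {C,G} | {F,I} | {E,H} — 6 equivalence classes.
J and A lie in the same block of the stable partition, so they are equivalent — no string distinguishes them.

No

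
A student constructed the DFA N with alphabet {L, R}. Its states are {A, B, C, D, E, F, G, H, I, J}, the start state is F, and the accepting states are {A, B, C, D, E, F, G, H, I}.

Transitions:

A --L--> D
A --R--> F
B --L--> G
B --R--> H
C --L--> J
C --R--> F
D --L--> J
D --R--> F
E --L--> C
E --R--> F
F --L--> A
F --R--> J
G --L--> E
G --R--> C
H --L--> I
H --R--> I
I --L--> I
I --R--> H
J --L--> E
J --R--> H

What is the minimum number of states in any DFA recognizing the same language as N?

5

States {B,G} cannot be reached from the start state, so discard them.
Initial partition by acceptance: {A,C,D,E,F,H,I} | {J}.
On input L, block {A,C,D,E,F,H,I} splits into {A,E,F,H,I} and {C,D}.
On input L, block {A,E,F,H,I} splits into {F,H,I} and {A,E}.
On input L, block {F,H,I} splits into {H,I} and {F}.
No further refinement is possible. Final partition (5 blocks): {H,I} | {J} | {C,D} | {A,E} | {F}.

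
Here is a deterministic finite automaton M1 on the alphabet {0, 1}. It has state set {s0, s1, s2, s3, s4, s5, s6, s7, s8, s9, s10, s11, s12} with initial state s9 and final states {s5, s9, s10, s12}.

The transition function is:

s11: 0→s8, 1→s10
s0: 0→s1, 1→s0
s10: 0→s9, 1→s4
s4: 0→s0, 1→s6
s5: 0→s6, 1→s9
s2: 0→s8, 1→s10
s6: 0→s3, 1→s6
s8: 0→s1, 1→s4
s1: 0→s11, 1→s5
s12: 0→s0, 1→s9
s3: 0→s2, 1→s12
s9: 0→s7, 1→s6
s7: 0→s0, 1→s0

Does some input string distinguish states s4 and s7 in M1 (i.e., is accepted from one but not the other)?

Initial partition by acceptance: {s5,s9,s10,s12} | {s0,s1,s2,s3,s4,s6,s7,s8,s11}.
On input 0, block {s5,s9,s10,s12} splits into {s5,s9,s12} and {s10}.
Refine {s5,s9,s12} on symbol 1: members go to different blocks, giving {s5,s12} and {s9}.
Refine {s0,s1,s2,s3,s4,s6,s7,s8,s11} on symbol 1: members go to different blocks, giving {s0,s4,s6,s7,s8} and {s1,s3} and {s2,s11}.
Split {s0,s4,s6,s7,s8} by δ(·,0) → {s0,s6,s8} and {s4,s7}.
Refine {s0,s6,s8} on symbol 1: members go to different blocks, giving {s0,s6} and {s8}.
No further refinement is possible. Final partition (8 blocks): {s5,s12} | {s0,s6} | {s10} | {s9} | {s1,s3} | {s2,s11} | {s4,s7} | {s8}.
s4 and s7 lie in the same block of the stable partition, so they are equivalent — no string distinguishes them.

No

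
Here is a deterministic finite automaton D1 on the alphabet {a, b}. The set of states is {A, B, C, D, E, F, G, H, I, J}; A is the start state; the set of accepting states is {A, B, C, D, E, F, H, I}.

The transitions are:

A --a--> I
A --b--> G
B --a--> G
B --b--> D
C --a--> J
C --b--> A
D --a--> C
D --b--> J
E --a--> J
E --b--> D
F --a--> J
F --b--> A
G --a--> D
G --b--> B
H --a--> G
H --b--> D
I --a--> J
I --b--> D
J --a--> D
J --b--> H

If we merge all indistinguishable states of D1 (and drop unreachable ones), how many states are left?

3

First remove the unreachable states {E,F}; 8 states remain.
Initial partition by acceptance: {A,B,C,D,H,I} | {G,J}.
Refine {A,B,C,D,H,I} on symbol a: members go to different blocks, giving {B,C,H,I} and {A,D}.
Stable partition: {B,C,H,I} | {G,J} | {A,D} — 3 equivalence classes.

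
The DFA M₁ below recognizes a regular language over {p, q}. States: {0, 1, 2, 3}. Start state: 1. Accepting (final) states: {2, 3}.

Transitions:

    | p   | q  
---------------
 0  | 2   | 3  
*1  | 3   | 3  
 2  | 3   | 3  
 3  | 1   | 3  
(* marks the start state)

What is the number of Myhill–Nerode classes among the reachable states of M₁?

2

First remove the unreachable states {0,2}; 2 states remain.
P0 = {3} | {1}.
No further refinement is possible. Final partition (2 blocks): {3} | {1}.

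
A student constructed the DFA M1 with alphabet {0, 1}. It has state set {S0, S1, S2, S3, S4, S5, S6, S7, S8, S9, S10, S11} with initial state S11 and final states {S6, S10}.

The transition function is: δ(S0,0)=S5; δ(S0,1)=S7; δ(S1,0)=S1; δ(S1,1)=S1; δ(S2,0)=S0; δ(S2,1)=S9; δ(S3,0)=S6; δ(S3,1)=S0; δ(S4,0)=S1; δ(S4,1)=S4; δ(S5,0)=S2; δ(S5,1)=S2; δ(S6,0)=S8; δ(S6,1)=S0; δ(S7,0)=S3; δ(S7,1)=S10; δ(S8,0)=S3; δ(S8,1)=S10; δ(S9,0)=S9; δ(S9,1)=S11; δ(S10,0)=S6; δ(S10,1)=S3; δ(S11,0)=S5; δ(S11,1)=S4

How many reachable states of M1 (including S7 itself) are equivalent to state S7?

2

Start with accepting vs non-accepting: {S6,S10} | {S0,S1,S2,S3,S4,S5,S7,S8,S9,S11}.
On input 0, block {S6,S10} splits into {S6} and {S10}.
Refine {S0,S1,S2,S3,S4,S5,S7,S8,S9,S11} on symbol 0: members go to different blocks, giving {S0,S1,S2,S4,S5,S7,S8,S9,S11} and {S3}.
Split {S0,S1,S2,S4,S5,S7,S8,S9,S11} by δ(·,0) → {S0,S1,S2,S4,S5,S9,S11} and {S7,S8}.
Split {S0,S1,S2,S4,S5,S9,S11} by δ(·,1) → {S1,S2,S4,S5,S9,S11} and {S0}.
On input 0, block {S1,S2,S4,S5,S9,S11} splits into {S1,S4,S5,S9,S11} and {S2}.
Split {S1,S4,S5,S9,S11} by δ(·,0) → {S1,S4,S9,S11} and {S5}.
Refine {S1,S4,S9,S11} on symbol 0: members go to different blocks, giving {S1,S4,S9} and {S11}.
On input 1, block {S1,S4,S9} splits into {S1,S4} and {S9}.
The partition is now stable with 10 blocks: {S6} | {S1,S4} | {S10} | {S3} | {S7,S8} | {S0} | {S2} | {S5} | {S11} | {S9}.
State S7 belongs to the block {S7,S8}, which has 2 states.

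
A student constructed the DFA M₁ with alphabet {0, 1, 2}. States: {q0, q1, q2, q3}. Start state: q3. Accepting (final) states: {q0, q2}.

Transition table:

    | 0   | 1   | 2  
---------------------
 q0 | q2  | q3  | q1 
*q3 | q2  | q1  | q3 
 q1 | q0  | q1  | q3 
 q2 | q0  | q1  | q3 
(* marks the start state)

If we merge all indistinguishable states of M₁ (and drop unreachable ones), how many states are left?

2

Every state is reachable, so we keep all 4.
P0 = {q0,q2} | {q1,q3}.
Stable partition: {q0,q2} | {q1,q3} — 2 equivalence classes.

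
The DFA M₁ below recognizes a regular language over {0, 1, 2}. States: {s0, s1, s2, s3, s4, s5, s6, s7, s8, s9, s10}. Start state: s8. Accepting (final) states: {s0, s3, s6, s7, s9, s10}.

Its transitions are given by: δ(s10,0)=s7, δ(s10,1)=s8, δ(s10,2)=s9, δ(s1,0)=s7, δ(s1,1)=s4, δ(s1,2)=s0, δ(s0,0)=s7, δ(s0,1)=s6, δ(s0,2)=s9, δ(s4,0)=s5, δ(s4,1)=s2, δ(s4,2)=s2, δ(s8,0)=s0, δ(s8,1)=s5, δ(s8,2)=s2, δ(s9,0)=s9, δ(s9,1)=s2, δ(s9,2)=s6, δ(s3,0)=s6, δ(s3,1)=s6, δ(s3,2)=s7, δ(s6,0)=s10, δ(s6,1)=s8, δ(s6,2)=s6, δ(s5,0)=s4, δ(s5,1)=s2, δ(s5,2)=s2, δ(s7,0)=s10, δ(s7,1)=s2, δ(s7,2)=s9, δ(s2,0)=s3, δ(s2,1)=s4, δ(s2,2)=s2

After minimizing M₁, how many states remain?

Reachable states from the start: {s0,s2,s3,s4,s5,s6,s7,s8,s9,s10}. Unreachable: {s1} — drop them.
Initial partition by acceptance: {s0,s3,s6,s7,s9,s10} | {s2,s4,s5,s8}.
On input 1, block {s0,s3,s6,s7,s9,s10} splits into {s6,s7,s9,s10} and {s0,s3}.
Refine {s2,s4,s5,s8} on symbol 0: members go to different blocks, giving {s2,s8} and {s4,s5}.
No further refinement is possible. Final partition (4 blocks): {s6,s7,s9,s10} | {s2,s8} | {s0,s3} | {s4,s5}.

4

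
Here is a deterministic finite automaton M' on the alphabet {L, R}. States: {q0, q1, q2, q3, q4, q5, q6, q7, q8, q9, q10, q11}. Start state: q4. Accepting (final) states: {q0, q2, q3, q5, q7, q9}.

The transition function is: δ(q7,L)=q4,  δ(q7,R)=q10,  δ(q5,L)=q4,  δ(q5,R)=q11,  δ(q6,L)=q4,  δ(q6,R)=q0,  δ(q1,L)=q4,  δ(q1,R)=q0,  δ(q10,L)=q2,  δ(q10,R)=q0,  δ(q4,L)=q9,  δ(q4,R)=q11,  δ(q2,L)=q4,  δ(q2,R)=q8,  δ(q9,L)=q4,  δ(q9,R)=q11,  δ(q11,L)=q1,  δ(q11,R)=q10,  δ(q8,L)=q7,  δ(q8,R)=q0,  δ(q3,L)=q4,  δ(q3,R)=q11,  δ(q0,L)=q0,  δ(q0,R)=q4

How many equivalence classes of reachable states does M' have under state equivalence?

7

Reachable states from the start: {q0,q1,q2,q4,q7,q8,q9,q10,q11}. Unreachable: {q3,q5,q6} — drop them.
Start with accepting vs non-accepting: {q0,q2,q7,q9} | {q1,q4,q8,q10,q11}.
On input L, block {q0,q2,q7,q9} splits into {q2,q7,q9} and {q0}.
Split {q1,q4,q8,q10,q11} by δ(·,L) → {q4,q8,q10} and {q1,q11}.
On input R, block {q2,q7,q9} splits into {q2,q7} and {q9}.
Refine {q4,q8,q10} on symbol L: members go to different blocks, giving {q8,q10} and {q4}.
On input L, block {q1,q11} splits into {q1} and {q11}.
No further refinement is possible. Final partition (7 blocks): {q2,q7} | {q8,q10} | {q0} | {q1} | {q9} | {q4} | {q11}.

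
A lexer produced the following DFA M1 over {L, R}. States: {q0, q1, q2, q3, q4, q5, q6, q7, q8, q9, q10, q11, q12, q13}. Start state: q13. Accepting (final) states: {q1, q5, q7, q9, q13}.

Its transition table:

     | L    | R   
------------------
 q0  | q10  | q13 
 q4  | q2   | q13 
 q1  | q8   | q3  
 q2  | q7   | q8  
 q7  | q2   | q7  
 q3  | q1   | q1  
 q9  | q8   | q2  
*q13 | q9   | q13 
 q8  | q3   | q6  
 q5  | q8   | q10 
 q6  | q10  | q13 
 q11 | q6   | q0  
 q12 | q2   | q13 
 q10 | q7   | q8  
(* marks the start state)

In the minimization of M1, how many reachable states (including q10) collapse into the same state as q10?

First remove the unreachable states {q0,q4,q5,q11,q12}; 9 states remain.
Start with accepting vs non-accepting: {q1,q7,q9,q13} | {q2,q3,q6,q8,q10}.
Refine {q1,q7,q9,q13} on symbol L: members go to different blocks, giving {q1,q7,q9} and {q13}.
On input R, block {q1,q7,q9} splits into {q1,q9} and {q7}.
On input L, block {q2,q3,q6,q8,q10} splits into {q2,q10} and {q6,q8} and {q3}.
On input R, block {q1,q9} splits into {q1} and {q9}.
Split {q6,q8} by δ(·,L) → {q6} and {q8}.
The partition is now stable with 8 blocks: {q1} | {q2,q10} | {q13} | {q7} | {q6} | {q3} | {q9} | {q8}.
State q10 belongs to the block {q2,q10}, which has 2 states.

2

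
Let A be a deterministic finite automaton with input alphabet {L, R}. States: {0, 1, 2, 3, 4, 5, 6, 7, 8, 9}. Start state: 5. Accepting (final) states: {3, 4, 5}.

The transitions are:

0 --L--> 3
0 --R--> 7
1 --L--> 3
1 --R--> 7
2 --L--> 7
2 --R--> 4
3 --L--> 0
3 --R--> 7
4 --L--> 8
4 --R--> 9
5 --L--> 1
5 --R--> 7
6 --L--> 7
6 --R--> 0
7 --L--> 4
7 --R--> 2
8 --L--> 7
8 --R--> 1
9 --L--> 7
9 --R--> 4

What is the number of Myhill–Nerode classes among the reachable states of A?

6

States {6} cannot be reached from the start state, so discard them.
P0 = {3,4,5} | {0,1,2,7,8,9}.
Refine {0,1,2,7,8,9} on symbol L: members go to different blocks, giving {0,1,7} and {2,8,9}.
Split {3,4,5} by δ(·,L) → {3,5} and {4}.
Split {0,1,7} by δ(·,L) → {0,1} and {7}.
Refine {2,8,9} on symbol R: members go to different blocks, giving {2,9} and {8}.
The partition is now stable with 6 blocks: {3,5} | {0,1} | {2,9} | {4} | {7} | {8}.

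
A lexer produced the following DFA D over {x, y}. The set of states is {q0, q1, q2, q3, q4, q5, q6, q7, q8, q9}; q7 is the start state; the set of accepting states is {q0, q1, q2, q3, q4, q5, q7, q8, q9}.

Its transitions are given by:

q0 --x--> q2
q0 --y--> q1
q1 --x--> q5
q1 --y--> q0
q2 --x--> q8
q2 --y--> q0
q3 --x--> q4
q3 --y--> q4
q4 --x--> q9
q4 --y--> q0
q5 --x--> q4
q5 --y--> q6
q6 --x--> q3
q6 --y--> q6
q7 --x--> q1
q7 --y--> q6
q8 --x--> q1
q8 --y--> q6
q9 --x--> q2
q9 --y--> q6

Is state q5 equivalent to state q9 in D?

Every state is reachable, so we keep all 10.
P0 = {q0,q1,q2,q3,q4,q5,q7,q8,q9} | {q6}.
On input y, block {q0,q1,q2,q3,q4,q5,q7,q8,q9} splits into {q0,q1,q2,q3,q4} and {q5,q7,q8,q9}.
On input x, block {q0,q1,q2,q3,q4} splits into {q1,q2,q4} and {q0,q3}.
No further refinement is possible. Final partition (4 blocks): {q1,q2,q4} | {q6} | {q5,q7,q8,q9} | {q0,q3}.
q5 and q9 lie in the same block of the stable partition, so they are equivalent — no string distinguishes them.

Yes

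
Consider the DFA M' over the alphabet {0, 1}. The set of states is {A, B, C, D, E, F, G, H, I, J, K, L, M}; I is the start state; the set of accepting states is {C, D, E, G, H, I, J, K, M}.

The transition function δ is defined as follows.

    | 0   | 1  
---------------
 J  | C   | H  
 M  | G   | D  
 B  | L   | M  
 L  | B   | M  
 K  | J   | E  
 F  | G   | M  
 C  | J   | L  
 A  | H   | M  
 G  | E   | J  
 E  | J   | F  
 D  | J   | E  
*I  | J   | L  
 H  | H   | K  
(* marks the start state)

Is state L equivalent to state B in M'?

States {A} cannot be reached from the start state, so discard them.
Initial partition by acceptance: {C,D,E,G,H,I,J,K,M} | {B,F,L}.
Split {C,D,E,G,H,I,J,K,M} by δ(·,1) → {D,G,H,J,K,M} and {C,E,I}.
On input 0, block {D,G,H,J,K,M} splits into {D,H,K,M} and {G,J}.
Split {D,H,K,M} by δ(·,0) → {D,K,M} and {H}.
On input 1, block {D,K,M} splits into {D,K} and {M}.
Split {B,F,L} by δ(·,0) → {B,L} and {F}.
Split {C,E,I} by δ(·,1) → {C,I} and {E}.
Refine {G,J} on symbol 0: members go to different blocks, giving {G} and {J}.
No further refinement is possible. Final partition (9 blocks): {D,K} | {B,L} | {C,I} | {G} | {H} | {M} | {F} | {E} | {J}.
L and B lie in the same block of the stable partition, so they are equivalent — no string distinguishes them.

Yes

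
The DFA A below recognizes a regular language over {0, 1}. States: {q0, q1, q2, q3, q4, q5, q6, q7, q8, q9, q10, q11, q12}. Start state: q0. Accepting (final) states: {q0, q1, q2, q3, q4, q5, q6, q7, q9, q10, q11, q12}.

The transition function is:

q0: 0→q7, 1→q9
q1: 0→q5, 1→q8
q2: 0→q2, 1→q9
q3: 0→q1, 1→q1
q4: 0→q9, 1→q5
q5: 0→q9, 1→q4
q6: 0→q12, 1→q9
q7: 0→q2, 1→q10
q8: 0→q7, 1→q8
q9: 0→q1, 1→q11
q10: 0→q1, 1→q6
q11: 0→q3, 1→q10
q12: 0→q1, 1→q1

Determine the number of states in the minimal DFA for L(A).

7

P0 = {q0,q1,q2,q3,q4,q5,q6,q7,q9,q10,q11,q12} | {q8}.
Refine {q0,q1,q2,q3,q4,q5,q6,q7,q9,q10,q11,q12} on symbol 1: members go to different blocks, giving {q0,q2,q3,q4,q5,q6,q7,q9,q10,q11,q12} and {q1}.
Refine {q0,q2,q3,q4,q5,q6,q7,q9,q10,q11,q12} on symbol 0: members go to different blocks, giving {q0,q2,q4,q5,q6,q7,q11} and {q3,q9,q10,q12}.
Split {q0,q2,q4,q5,q6,q7,q11} by δ(·,0) → {q4,q5,q6,q11} and {q0,q2,q7}.
On input 1, block {q4,q5,q6,q11} splits into {q4,q5} and {q6,q11}.
On input 1, block {q3,q9,q10,q12} splits into {q3,q12} and {q9,q10}.
No further refinement is possible. Final partition (7 blocks): {q4,q5} | {q8} | {q1} | {q3,q12} | {q0,q2,q7} | {q6,q11} | {q9,q10}.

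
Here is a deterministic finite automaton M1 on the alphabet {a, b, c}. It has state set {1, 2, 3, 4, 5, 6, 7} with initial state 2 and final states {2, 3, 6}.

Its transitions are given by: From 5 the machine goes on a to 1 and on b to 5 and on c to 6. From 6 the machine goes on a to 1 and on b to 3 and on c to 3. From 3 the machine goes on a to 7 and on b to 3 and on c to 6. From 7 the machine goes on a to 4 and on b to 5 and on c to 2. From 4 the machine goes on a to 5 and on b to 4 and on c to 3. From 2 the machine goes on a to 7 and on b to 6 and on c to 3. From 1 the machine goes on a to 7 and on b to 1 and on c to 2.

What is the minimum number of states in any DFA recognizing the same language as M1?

2

All states are reachable from the start state.
P0 = {2,3,6} | {1,4,5,7}.
The partition is now stable with 2 blocks: {2,3,6} | {1,4,5,7}.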